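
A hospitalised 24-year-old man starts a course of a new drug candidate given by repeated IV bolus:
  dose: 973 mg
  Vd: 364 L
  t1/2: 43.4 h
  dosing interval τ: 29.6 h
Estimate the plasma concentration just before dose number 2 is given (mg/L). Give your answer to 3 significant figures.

1.67 mg/L

C₀ per dose = Dose / Vd = 973 / 364 = 2.673 mg/L
k = ln2 / t½ = 0.693147 / 43.4 = 0.01597 h⁻¹
Fraction remaining after one interval: r = e^(−kτ) = e^(−0.01597 × 29.6) = 0.6233
Before dose 2, 1 dose has been given (aged 1τ).
C_trough = C₀ × r = 2.673 × 0.6233 = 1.666 mg/L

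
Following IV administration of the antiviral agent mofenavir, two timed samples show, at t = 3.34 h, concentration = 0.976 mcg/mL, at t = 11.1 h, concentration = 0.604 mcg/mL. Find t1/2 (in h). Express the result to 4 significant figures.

11.21 h

k = ln(C₁/C₂) / (t₂ − t₁) = ln(0.976/0.604) / (11.1 − 3.34)
  = 0.4799 / 7.760 = 0.06184 h⁻¹
t½ = ln2 / k = 0.693147 / 0.06184 = 11.21 h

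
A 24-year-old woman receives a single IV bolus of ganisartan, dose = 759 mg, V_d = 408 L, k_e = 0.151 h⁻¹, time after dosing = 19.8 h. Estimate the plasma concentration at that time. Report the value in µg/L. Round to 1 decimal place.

93.6 µg/L

C₀ = Dose / Vd = 759.0 / 408 = 1.860 mg/L
C = C₀ · e^(−k·t) = 1.860 × e^(−0.1510 × 19.8)
  = 1.860 × 0.05030 = 0.09356 mg/L
Convert: 0.09356 mg/L × 1000 = 93.56 µg/L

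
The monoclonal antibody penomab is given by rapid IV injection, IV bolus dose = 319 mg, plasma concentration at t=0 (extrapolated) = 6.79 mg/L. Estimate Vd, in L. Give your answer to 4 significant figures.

46.98 L

Vd = Dose / C₀ = 319.0 / 6.79 = 46.98 L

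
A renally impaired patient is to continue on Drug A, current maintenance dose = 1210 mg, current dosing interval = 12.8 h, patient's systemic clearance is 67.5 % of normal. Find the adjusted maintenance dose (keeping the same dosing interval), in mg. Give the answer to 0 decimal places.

To keep the same average steady-state level, dosing rate must scale with clearance.
CL ratio = 67.5 / 100 = 0.6750
New dose (same interval) = 1210 × 0.6750 = 816.8 mg

817 mg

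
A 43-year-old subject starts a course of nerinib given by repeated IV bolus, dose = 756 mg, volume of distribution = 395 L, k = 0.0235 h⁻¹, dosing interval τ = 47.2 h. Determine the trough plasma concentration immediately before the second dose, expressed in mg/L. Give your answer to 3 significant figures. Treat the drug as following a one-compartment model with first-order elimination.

0.631 mg/L

C₀ per dose = Dose / Vd = 756 / 395 = 1.914 mg/L
Fraction remaining after one interval: r = e^(−kτ) = e^(−0.02350 × 47.2) = 0.3298
Before dose 2, 1 dose has been given (aged 1τ).
C_trough = C₀ × r = 1.914 × 0.3298 = 0.6312 mg/L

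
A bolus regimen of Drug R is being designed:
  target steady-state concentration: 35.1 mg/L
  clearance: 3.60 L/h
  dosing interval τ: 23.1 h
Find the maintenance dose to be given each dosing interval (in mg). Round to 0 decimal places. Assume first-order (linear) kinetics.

2919 mg

At steady state, Dose/τ = Css × CL.
Dose = Css × CL × τ = 35.1 × 3.600 × 23.1 = 2919 mg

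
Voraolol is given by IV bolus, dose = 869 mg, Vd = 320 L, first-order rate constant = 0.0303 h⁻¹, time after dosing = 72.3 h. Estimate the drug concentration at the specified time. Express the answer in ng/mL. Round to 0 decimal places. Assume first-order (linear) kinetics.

304 ng/mL

C₀ = Dose / Vd = 869.0 / 320 = 2.716 mg/L
C = C₀ · e^(−k·t) = 2.716 × e^(−0.03030 × 72.3)
  = 2.716 × 0.1118 = 0.3036 mg/L
Convert: 0.3036 mg/L × 1000 = 303.6 ng/mL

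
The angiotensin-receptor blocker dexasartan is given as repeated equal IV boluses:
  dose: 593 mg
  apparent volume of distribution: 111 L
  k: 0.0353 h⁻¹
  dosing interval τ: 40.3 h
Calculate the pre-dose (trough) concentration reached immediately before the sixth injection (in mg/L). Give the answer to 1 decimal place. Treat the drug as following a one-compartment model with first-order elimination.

C₀ per dose = Dose / Vd = 593 / 111 = 5.342 mg/L
Fraction remaining after one interval: r = e^(−kτ) = e^(−0.03530 × 40.3) = 0.2411
Before dose 6, 5 doses have been given (aged 1τ, 2τ, 3τ, 4τ, 5τ).
C_trough = C₀ × (r + r² + … + r^5) = C₀ × r(1−r^5)/(1−r)
        = 5.342 × 0.2411 × (1 − 0.0008147) / (1 − 0.2411) = 1.696 mg/L

1.7 mg/L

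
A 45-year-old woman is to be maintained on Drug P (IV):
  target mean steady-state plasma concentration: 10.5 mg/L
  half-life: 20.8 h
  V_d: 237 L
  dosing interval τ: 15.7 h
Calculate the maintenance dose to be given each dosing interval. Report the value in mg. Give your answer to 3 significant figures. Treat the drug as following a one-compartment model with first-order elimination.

1300 mg

k = ln2 / t½ = 0.693147 / 20.8 = 0.03332 h⁻¹
CL = k × Vd = 0.03332 × 237 = 7.897 L/h
At steady state, Dose/τ = Css × CL.
Dose = Css × CL × τ = 10.5 × 7.897 × 15.7 = 1302 mg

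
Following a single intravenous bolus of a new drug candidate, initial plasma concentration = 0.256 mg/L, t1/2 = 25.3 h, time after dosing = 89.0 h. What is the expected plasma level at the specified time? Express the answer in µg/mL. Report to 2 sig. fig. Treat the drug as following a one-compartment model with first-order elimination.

k = ln2 / t½ = 0.693147 / 25.3 = 0.02740 h⁻¹
C = C₀ · e^(−k·t) = 0.2560 × e^(−0.02740 × 89.0)
  = 0.2560 × 0.08728 = 0.02234 mg/L
(0.02234 mg/L = 0.02234 µg/mL)

0.022 µg/mL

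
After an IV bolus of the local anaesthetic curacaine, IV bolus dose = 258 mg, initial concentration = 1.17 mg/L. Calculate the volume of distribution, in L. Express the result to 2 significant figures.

Vd = Dose / C₀ = 258.0 / 1.17 = 220.5 L

220 L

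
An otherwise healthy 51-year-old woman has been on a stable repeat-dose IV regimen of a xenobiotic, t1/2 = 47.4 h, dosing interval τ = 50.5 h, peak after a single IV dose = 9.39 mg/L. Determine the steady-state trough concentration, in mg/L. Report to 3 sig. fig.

k = ln2 / t½ = 0.693147 / 47.4 = 0.01462 h⁻¹
e^(−kτ) = e^(−0.01462 × 50.5) = 0.4779
Accumulation ratio R = 1 / (1 − e^(−kτ)) = 1 / (1 − 0.4779) = 1.915
Steady-state trough = C₀ × R × e^(−kτ) = 9.39 × 1.915 × 0.4779 = 8.594 mg/L

8.59 mg/L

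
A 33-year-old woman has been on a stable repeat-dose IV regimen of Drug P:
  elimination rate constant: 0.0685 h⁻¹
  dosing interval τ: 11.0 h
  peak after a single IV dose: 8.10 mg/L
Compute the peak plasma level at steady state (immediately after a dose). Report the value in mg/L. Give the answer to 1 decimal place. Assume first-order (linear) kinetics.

15.3 mg/L

e^(−kτ) = e^(−0.06850 × 11.0) = 0.4707
Accumulation ratio R = 1 / (1 − e^(−kτ)) = 1 / (1 − 0.4707) = 1.889
Steady-state peak = C₀ × R = 8.10 × 1.889 = 15.30 mg/L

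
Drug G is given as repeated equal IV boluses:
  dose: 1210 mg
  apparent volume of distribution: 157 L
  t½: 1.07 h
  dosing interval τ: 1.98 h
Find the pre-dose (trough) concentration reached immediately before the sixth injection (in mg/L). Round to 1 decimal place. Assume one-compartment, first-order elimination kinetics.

C₀ per dose = Dose / Vd = 1210 / 157 = 7.707 mg/L
k = ln2 / t½ = 0.693147 / 1.07 = 0.6478 h⁻¹
Fraction remaining after one interval: r = e^(−kτ) = e^(−0.6478 × 1.98) = 0.2773
Before dose 6, 5 doses have been given (aged 1τ, 2τ, 3τ, 4τ, 5τ).
C_trough = C₀ × (r + r² + … + r^5) = C₀ × r(1−r^5)/(1−r)
        = 7.707 × 0.2773 × (1 − 0.001640) / (1 − 0.2773) = 2.952 mg/L

3.0 mg/L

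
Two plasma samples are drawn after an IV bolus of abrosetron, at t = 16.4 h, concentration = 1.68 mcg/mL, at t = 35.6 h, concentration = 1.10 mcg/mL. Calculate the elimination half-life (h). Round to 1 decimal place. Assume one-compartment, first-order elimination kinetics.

31.4 h

k = ln(C₁/C₂) / (t₂ − t₁) = ln(1.68/1.10) / (35.6 − 16.4)
  = 0.4235 / 19.20 = 0.02206 h⁻¹
t½ = ln2 / k = 0.693147 / 0.02206 = 31.42 h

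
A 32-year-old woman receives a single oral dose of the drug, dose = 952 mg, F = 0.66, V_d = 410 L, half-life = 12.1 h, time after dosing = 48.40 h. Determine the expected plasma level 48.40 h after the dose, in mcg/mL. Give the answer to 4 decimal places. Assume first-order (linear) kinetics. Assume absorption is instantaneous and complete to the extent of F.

0.0958 mcg/mL

Amount reaching circulation = F × Dose = 0.66 × 952.0 = 628.3 mg
C₀ = F·Dose / Vd = 628.3 / 410 = 1.532 mg/L
k = ln2 / t½ = 0.693147 / 12.1 = 0.05728 h⁻¹
t / t½ = 48.40 / 12.1 = 4 half-lives
C = C₀ × (1/2)^4 = 1.532 × 0.06250 = 0.09575 mg/L
(0.09575 mg/L = 0.09575 mcg/mL)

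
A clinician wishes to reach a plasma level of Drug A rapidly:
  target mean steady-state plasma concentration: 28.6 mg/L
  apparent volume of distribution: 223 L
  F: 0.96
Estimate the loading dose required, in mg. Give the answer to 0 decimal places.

6644 mg

LD = Css × Vd / F = 28.6 × 223 / 0.96 = 6644 mg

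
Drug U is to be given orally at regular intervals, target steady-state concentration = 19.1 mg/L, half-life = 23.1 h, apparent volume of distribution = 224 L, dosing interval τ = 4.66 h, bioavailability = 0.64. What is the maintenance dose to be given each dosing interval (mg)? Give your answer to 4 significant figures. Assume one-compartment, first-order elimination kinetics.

934.8 mg

k = ln2 / t½ = 0.693147 / 23.1 = 0.03001 h⁻¹
CL = k × Vd = 0.03001 × 224 = 6.722 L/h
At steady state, F × (Dose/τ) = Css × CL.
Dose = Css × CL × τ / F = 19.1 × 6.722 × 4.66 / 0.64 = 934.8 mg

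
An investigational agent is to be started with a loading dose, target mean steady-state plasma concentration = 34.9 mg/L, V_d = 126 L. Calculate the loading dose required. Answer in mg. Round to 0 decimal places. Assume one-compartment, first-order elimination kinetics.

4397 mg

LD = Css × Vd = 34.9 × 126 = 4397 mg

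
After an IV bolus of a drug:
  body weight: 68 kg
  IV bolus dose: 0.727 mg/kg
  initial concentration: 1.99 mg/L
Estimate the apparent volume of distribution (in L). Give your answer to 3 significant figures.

24.8 L

Dose = 0.727 × 68 = 49.44 mg
Vd = Dose / C₀ = 49.44 / 1.99 = 24.84 L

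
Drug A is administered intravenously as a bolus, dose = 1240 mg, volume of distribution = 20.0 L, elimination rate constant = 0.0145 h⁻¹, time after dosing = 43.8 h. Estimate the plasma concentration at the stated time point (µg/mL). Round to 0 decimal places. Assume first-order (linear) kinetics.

33 µg/mL

C₀ = Dose / Vd = 1240 / 20.0 = 62.00 mg/L
C = C₀ · e^(−k·t) = 62.00 × e^(−0.01450 × 43.8)
  = 62.00 × 0.5299 = 32.85 mg/L
(32.85 mg/L = 32.85 µg/mL)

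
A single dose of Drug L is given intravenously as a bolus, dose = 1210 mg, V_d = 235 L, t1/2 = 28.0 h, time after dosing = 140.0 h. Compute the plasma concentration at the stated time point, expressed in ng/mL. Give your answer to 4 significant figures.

160.9 ng/mL

C₀ = Dose / Vd = 1210 / 235 = 5.149 mg/L
k = ln2 / t½ = 0.693147 / 28.0 = 0.02476 h⁻¹
t / t½ = 140.0 / 28.0 = 5 half-lives
C = C₀ × (1/2)^5 = 5.149 × 0.03125 = 0.1609 mg/L
Convert: 0.1609 mg/L × 1000 = 160.9 ng/mL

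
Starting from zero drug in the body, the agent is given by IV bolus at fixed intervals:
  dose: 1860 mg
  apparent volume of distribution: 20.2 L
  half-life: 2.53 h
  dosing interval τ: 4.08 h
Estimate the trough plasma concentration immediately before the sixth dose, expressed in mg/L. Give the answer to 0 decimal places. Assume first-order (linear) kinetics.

45 mg/L

C₀ per dose = Dose / Vd = 1860 / 20.2 = 92.08 mg/L
k = ln2 / t½ = 0.693147 / 2.53 = 0.2740 h⁻¹
Fraction remaining after one interval: r = e^(−kτ) = e^(−0.2740 × 4.08) = 0.3270
Before dose 6, 5 doses have been given (aged 1τ, 2τ, 3τ, 4τ, 5τ).
C_trough = C₀ × (r + r² + … + r^5) = C₀ × r(1−r^5)/(1−r)
        = 92.08 × 0.3270 × (1 − 0.003739) / (1 − 0.3270) = 44.57 mg/L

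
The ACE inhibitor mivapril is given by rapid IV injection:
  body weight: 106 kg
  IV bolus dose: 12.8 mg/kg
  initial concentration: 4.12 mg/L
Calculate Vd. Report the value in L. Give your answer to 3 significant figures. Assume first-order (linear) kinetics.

329 L

Dose = 12.8 × 106 = 1357 mg
Vd = Dose / C₀ = 1357 / 4.12 = 329.4 L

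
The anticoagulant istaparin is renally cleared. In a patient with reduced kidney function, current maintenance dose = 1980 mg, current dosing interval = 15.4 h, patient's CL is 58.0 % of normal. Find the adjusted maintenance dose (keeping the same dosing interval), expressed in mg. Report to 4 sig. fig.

To keep the same average steady-state level, dosing rate must scale with clearance.
CL ratio = 58.0 / 100 = 0.5800
New dose (same interval) = 1980 × 0.5800 = 1148 mg

1148 mg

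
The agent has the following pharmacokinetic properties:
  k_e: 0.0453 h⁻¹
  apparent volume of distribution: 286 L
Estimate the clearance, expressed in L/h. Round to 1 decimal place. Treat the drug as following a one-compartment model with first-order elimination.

13.0 L/h

CL = k × Vd = 0.0453 × 286 = 12.96 L/h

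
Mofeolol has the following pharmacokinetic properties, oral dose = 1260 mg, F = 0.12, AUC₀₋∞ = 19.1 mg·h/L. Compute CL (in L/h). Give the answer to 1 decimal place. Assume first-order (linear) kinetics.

7.9 L/h

CL = F·Dose / AUC = 0.12 × 1260 / 19.1 = 7.916 L/h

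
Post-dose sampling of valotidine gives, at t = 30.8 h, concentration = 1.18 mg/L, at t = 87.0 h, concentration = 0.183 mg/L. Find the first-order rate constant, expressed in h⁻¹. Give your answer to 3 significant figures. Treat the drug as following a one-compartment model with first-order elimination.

k = ln(C₁/C₂) / (t₂ − t₁) = ln(1.18/0.183) / (87.0 − 30.8)
  = 1.864 / 56.20 = 0.03317 h⁻¹

0.0332 h⁻¹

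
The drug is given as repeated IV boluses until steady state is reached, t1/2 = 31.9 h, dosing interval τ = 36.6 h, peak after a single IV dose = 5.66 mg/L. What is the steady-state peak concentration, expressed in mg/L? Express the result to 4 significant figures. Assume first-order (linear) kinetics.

k = ln2 / t½ = 0.693147 / 31.9 = 0.02173 h⁻¹
e^(−kτ) = e^(−0.02173 × 36.6) = 0.4514
Accumulation ratio R = 1 / (1 − e^(−kτ)) = 1 / (1 − 0.4514) = 1.823
Steady-state peak = C₀ × R = 5.66 × 1.823 = 10.32 mg/L

10.32 mg/L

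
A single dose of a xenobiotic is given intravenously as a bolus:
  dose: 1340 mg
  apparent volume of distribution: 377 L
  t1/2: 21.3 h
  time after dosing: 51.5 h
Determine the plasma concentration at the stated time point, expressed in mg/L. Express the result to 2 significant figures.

C₀ = Dose / Vd = 1340 / 377 = 3.554 mg/L
k = ln2 / t½ = 0.693147 / 21.3 = 0.03254 h⁻¹
C = C₀ · e^(−k·t) = 3.554 × e^(−0.03254 × 51.5)
  = 3.554 × 0.1872 = 0.6653 mg/L

0.67 mg/L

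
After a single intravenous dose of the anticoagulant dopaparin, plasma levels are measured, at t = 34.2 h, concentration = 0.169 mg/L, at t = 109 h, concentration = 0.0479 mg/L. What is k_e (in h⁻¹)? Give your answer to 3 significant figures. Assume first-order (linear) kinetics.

0.0169 h⁻¹

k = ln(C₁/C₂) / (t₂ − t₁) = ln(0.169/0.0479) / (109 − 34.2)
  = 1.261 / 74.80 = 0.01686 h⁻¹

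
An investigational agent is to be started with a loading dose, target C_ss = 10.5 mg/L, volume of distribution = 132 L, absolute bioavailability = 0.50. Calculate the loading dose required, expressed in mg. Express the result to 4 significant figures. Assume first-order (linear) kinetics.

LD = Css × Vd / F = 10.5 × 132 / 0.50 = 2772 mg

2772 mg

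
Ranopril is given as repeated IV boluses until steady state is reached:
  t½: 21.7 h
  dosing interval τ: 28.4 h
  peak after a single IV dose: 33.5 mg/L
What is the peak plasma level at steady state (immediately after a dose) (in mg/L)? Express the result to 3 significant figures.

56.2 mg/L

k = ln2 / t½ = 0.693147 / 21.7 = 0.03194 h⁻¹
e^(−kτ) = e^(−0.03194 × 28.4) = 0.4037
Accumulation ratio R = 1 / (1 − e^(−kτ)) = 1 / (1 − 0.4037) = 1.677
Steady-state peak = C₀ × R = 33.5 × 1.677 = 56.18 mg/L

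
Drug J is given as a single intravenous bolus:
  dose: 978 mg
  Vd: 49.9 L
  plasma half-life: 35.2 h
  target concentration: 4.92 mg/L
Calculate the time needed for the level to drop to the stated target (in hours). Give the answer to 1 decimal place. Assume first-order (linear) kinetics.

C₀ = Dose / Vd = 978.0 / 49.9 = 19.60 mg/L
k = ln2 / t½ = 0.693147 / 35.2 = 0.01969 h⁻¹
t = ln(C₀ / C) / k = ln(19.60 / 4.92) / 0.01969
  = ln(3.984) / 0.01969 = 1.382 / 0.01969 = 70.19 h

70.2 h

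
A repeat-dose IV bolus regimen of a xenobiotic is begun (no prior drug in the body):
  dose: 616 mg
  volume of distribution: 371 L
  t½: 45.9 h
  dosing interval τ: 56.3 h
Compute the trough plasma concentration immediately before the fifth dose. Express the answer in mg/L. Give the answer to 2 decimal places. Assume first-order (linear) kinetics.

C₀ per dose = Dose / Vd = 616 / 371 = 1.660 mg/L
k = ln2 / t½ = 0.693147 / 45.9 = 0.01510 h⁻¹
Fraction remaining after one interval: r = e^(−kτ) = e^(−0.01510 × 56.3) = 0.4274
Before dose 5, 4 doses have been given (aged 1τ, 2τ, 3τ, 4τ).
C_trough = C₀ × (r + r² + … + r^4) = C₀ × r(1−r^4)/(1−r)
        = 1.660 × 0.4274 × (1 − 0.03337) / (1 − 0.4274) = 1.198 mg/L

1.20 mg/L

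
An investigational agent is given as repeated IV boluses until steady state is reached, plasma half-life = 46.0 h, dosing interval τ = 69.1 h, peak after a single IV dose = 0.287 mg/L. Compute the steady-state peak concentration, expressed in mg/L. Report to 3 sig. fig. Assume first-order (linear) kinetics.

0.444 mg/L

k = ln2 / t½ = 0.693147 / 46.0 = 0.01507 h⁻¹
e^(−kτ) = e^(−0.01507 × 69.1) = 0.3530
Accumulation ratio R = 1 / (1 − e^(−kτ)) = 1 / (1 − 0.3530) = 1.546
Steady-state peak = C₀ × R = 0.287 × 1.546 = 0.4437 mg/L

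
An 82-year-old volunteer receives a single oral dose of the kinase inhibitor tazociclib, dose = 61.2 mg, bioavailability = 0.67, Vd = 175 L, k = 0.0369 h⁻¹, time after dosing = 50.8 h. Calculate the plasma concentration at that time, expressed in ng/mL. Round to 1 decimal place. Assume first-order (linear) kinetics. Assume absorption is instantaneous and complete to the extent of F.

35.9 ng/mL

Amount reaching circulation = F × Dose = 0.67 × 61.20 = 41.00 mg
C₀ = F·Dose / Vd = 41.00 / 175 = 0.2343 mg/L
C = C₀ · e^(−k·t) = 0.2343 × e^(−0.03690 × 50.8)
  = 0.2343 × 0.1534 = 0.03594 mg/L
Convert: 0.03594 mg/L × 1000 = 35.94 ng/mL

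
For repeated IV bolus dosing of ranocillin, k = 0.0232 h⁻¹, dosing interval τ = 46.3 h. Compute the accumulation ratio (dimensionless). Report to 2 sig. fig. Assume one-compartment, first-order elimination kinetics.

e^(−kτ) = e^(−0.02320 × 46.3) = 0.3416
Accumulation ratio R = 1 / (1 − e^(−kτ)) = 1 / (1 − 0.3416) = 1.519

1.5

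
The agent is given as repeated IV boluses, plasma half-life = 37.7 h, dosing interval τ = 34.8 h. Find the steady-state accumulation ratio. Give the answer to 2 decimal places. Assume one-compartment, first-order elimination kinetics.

2.12

k = ln2 / t½ = 0.693147 / 37.7 = 0.01839 h⁻¹
e^(−kτ) = e^(−0.01839 × 34.8) = 0.5273
Accumulation ratio R = 1 / (1 − e^(−kτ)) = 1 / (1 − 0.5273) = 2.116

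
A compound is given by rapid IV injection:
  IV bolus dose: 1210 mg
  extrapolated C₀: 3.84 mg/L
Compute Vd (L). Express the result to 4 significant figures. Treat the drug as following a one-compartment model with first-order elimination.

Vd = Dose / C₀ = 1210 / 3.84 = 315.1 L

315.1 L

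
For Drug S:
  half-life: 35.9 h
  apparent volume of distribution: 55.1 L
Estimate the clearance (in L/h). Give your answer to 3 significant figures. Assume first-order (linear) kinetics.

1.06 L/h

k = ln2 / t½ = 0.693147 / 35.9 = 0.01931 h⁻¹
CL = k × Vd = 0.01931 × 55.1 = 1.064 L/h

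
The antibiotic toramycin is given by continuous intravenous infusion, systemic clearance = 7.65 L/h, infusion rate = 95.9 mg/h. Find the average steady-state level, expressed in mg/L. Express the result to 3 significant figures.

At steady state Css = R₀ / CL = 95.9 / 7.650 = 12.54 mg/L

12.5 mg/L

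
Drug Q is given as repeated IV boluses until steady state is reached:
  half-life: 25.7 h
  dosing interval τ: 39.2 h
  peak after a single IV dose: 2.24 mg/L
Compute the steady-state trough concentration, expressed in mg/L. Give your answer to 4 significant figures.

k = ln2 / t½ = 0.693147 / 25.7 = 0.02697 h⁻¹
e^(−kτ) = e^(−0.02697 × 39.2) = 0.3474
Accumulation ratio R = 1 / (1 − e^(−kτ)) = 1 / (1 − 0.3474) = 1.532
Steady-state trough = C₀ × R × e^(−kτ) = 2.24 × 1.532 × 0.3474 = 1.192 mg/L

1.192 mg/L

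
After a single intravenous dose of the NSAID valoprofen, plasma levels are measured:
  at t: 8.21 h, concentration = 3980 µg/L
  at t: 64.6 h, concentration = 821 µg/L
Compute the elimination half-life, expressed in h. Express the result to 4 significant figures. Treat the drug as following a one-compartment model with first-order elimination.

24.76 h

k = ln(C₁/C₂) / (t₂ − t₁) = ln(3980/821) / (64.6 − 8.21)
  = 1.579 / 56.39 = 0.02800 h⁻¹
t½ = ln2 / k = 0.693147 / 0.02800 = 24.76 h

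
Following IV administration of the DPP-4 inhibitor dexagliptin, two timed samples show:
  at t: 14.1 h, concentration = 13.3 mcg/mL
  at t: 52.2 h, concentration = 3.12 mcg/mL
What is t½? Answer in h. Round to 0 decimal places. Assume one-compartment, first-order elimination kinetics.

18 h

k = ln(C₁/C₂) / (t₂ − t₁) = ln(13.3/3.12) / (52.2 − 14.1)
  = 1.450 / 38.10 = 0.03806 h⁻¹
t½ = ln2 / k = 0.693147 / 0.03806 = 18.21 h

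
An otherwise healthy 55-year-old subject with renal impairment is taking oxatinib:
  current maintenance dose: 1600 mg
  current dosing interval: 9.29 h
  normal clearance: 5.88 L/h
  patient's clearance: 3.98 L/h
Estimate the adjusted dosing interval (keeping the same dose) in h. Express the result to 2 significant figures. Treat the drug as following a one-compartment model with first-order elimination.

To keep the same average steady-state level, dosing rate must scale with clearance.
CL ratio = 3.98 / 5.88 = 0.6769
New interval (same dose) = 9.29 / 0.6769 = 13.72 h

14 h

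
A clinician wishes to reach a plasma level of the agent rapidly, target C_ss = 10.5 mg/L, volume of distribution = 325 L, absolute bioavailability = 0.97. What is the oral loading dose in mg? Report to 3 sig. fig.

LD = Css × Vd / F = 10.5 × 325 / 0.97 = 3518 mg

3520 mg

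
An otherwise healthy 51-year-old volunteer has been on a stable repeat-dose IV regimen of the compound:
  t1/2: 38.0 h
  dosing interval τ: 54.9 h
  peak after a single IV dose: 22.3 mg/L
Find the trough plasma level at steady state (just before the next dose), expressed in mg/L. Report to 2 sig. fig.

13 mg/L

k = ln2 / t½ = 0.693147 / 38.0 = 0.01824 h⁻¹
e^(−kτ) = e^(−0.01824 × 54.9) = 0.3674
Accumulation ratio R = 1 / (1 − e^(−kτ)) = 1 / (1 − 0.3674) = 1.581
Steady-state trough = C₀ × R × e^(−kτ) = 22.3 × 1.581 × 0.3674 = 12.95 mg/L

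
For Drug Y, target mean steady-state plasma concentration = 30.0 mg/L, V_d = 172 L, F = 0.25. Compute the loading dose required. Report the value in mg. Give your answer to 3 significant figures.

LD = Css × Vd / F = 30.0 × 172 / 0.25 = 20640 mg

20600 mg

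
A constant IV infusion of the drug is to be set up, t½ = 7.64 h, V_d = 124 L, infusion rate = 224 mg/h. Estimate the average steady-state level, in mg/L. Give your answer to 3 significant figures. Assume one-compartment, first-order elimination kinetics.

19.9 mg/L

k = ln2 / t½ = 0.693147 / 7.64 = 0.09073 h⁻¹
CL = k × Vd = 0.09073 × 124 = 11.25 L/h
At steady state Css = R₀ / CL = 224 / 11.25 = 19.91 mg/L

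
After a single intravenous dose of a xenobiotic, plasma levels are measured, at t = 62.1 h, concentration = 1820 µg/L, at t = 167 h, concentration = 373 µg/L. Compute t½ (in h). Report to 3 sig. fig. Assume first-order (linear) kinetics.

k = ln(C₁/C₂) / (t₂ − t₁) = ln(1820/373) / (167 − 62.1)
  = 1.585 / 104.9 = 0.01511 h⁻¹
t½ = ln2 / k = 0.693147 / 0.01511 = 45.87 h

45.9 h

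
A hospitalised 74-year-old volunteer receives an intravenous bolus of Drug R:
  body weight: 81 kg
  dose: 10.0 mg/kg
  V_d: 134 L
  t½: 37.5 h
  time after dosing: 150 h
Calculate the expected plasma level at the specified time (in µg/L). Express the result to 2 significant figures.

Total dose = 10.0 × 81 = 810.0 mg
C₀ = Dose / Vd = 810.0 / 134 = 6.045 mg/L
k = ln2 / t½ = 0.693147 / 37.5 = 0.01848 h⁻¹
C = C₀ · e^(−k·t) = 6.045 × e^(−0.01848 × 150)
  = 6.045 × 0.06254 = 0.3781 mg/L
Convert: 0.3781 mg/L × 1000 = 378.1 µg/L

380 µg/L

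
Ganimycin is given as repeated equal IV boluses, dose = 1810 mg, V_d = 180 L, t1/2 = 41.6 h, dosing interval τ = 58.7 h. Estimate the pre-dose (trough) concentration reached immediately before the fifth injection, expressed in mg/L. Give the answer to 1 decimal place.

C₀ per dose = Dose / Vd = 1810 / 180 = 10.06 mg/L
k = ln2 / t½ = 0.693147 / 41.6 = 0.01666 h⁻¹
Fraction remaining after one interval: r = e^(−kτ) = e^(−0.01666 × 58.7) = 0.3761
Before dose 5, 4 doses have been given (aged 1τ, 2τ, 3τ, 4τ).
C_trough = C₀ × (r + r² + … + r^4) = C₀ × r(1−r^4)/(1−r)
        = 10.06 × 0.3761 × (1 − 0.02001) / (1 − 0.3761) = 5.943 mg/L

5.9 mg/L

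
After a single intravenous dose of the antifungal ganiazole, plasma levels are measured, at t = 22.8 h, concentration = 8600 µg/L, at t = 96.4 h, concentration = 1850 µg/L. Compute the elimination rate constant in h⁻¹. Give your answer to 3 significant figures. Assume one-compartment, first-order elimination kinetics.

0.0209 h⁻¹

k = ln(C₁/C₂) / (t₂ − t₁) = ln(8600/1850) / (96.4 − 22.8)
  = 1.537 / 73.60 = 0.02088 h⁻¹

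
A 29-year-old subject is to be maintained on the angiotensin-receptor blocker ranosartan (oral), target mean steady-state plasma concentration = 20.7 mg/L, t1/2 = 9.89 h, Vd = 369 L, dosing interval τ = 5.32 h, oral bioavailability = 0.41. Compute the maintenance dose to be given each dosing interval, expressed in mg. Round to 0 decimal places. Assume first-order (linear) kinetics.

k = ln2 / t½ = 0.693147 / 9.89 = 0.07009 h⁻¹
CL = k × Vd = 0.07009 × 369 = 25.86 L/h
At steady state, F × (Dose/τ) = Css × CL.
Dose = Css × CL × τ / F = 20.7 × 25.86 × 5.32 / 0.41 = 6946 mg

6946 mg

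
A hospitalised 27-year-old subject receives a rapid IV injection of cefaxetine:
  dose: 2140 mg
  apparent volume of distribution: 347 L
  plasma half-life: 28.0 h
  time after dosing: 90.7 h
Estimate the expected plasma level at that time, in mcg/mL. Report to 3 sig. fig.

0.653 mcg/mL

C₀ = Dose / Vd = 2140 / 347 = 6.167 mg/L
k = ln2 / t½ = 0.693147 / 28.0 = 0.02476 h⁻¹
C = C₀ · e^(−k·t) = 6.167 × e^(−0.02476 × 90.7)
  = 6.167 × 0.1059 = 0.6531 mg/L
(0.6531 mg/L = 0.6531 mcg/mL)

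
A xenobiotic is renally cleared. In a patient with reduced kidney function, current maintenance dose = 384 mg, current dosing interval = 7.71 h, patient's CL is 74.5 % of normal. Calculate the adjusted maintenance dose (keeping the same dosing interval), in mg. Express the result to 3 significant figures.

To keep the same average steady-state level, dosing rate must scale with clearance.
CL ratio = 74.5 / 100 = 0.7450
New dose (same interval) = 384 × 0.7450 = 286.1 mg

286 mg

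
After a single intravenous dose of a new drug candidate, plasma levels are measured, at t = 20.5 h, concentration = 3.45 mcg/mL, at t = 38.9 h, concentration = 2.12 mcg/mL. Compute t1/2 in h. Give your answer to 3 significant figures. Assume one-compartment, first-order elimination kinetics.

26.2 h

k = ln(C₁/C₂) / (t₂ − t₁) = ln(3.45/2.12) / (38.9 − 20.5)
  = 0.4870 / 18.40 = 0.02647 h⁻¹
t½ = ln2 / k = 0.693147 / 0.02647 = 26.19 h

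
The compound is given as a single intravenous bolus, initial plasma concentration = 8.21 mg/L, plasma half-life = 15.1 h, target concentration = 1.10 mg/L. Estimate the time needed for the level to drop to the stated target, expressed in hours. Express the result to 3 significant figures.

43.8 h

k = ln2 / t½ = 0.693147 / 15.1 = 0.04590 h⁻¹
t = ln(C₀ / C) / k = ln(8.210 / 1.10) / 0.04590
  = ln(7.464) / 0.04590 = 2.010 / 0.04590 = 43.79 h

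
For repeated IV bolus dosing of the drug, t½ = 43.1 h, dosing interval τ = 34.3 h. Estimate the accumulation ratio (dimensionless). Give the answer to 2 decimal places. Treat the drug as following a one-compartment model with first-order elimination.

k = ln2 / t½ = 0.693147 / 43.1 = 0.01608 h⁻¹
e^(−kτ) = e^(−0.01608 × 34.3) = 0.5761
Accumulation ratio R = 1 / (1 − e^(−kτ)) = 1 / (1 − 0.5761) = 2.359

2.36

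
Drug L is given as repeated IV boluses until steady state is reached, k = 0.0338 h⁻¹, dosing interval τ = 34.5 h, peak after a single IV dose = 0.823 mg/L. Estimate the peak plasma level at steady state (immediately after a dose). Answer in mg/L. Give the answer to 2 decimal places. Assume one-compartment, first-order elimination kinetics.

e^(−kτ) = e^(−0.03380 × 34.5) = 0.3116
Accumulation ratio R = 1 / (1 − e^(−kτ)) = 1 / (1 − 0.3116) = 1.453
Steady-state peak = C₀ × R = 0.823 × 1.453 = 1.196 mg/L

1.20 mg/L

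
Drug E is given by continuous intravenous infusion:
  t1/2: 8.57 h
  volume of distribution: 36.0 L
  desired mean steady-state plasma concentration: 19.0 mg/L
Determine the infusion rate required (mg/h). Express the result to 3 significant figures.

55.3 mg/h

k = ln2 / t½ = 0.693147 / 8.57 = 0.08088 h⁻¹
CL = k × Vd = 0.08088 × 36.0 = 2.912 L/h
At steady state, infusion rate R₀ = Css × CL = 19.0 × 2.912 = 55.33 mg/h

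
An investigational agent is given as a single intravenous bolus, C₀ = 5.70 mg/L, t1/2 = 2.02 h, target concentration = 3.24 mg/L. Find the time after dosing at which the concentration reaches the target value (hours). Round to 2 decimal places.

1.65 h

k = ln2 / t½ = 0.693147 / 2.02 = 0.3431 h⁻¹
t = ln(C₀ / C) / k = ln(5.700 / 3.24) / 0.3431
  = ln(1.759) / 0.3431 = 0.5647 / 0.3431 = 1.646 h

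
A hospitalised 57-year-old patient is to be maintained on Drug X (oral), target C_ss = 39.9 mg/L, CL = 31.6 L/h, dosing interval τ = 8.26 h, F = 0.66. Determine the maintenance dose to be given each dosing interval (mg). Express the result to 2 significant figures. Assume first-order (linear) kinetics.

At steady state, F × (Dose/τ) = Css × CL.
Dose = Css × CL × τ / F = 39.9 × 31.60 × 8.26 / 0.66 = 15780 mg

16000 mg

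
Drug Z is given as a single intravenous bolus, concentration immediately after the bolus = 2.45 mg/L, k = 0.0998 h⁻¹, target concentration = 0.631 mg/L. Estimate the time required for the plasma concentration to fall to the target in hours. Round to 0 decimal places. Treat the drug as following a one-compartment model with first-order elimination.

14 h

t = ln(C₀ / C) / k = ln(2.450 / 0.631) / 0.09980
  = ln(3.883) / 0.09980 = 1.357 / 0.09980 = 13.60 h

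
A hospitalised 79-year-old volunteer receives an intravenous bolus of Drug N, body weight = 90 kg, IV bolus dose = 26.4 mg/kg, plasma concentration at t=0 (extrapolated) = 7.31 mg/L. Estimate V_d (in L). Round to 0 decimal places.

325 L

Dose = 26.4 × 90 = 2376 mg
Vd = Dose / C₀ = 2376 / 7.31 = 325.0 L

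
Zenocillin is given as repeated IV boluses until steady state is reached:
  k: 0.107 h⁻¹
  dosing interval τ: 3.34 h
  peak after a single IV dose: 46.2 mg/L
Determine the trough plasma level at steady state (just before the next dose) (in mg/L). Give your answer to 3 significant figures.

e^(−kτ) = e^(−0.1070 × 3.34) = 0.6995
Accumulation ratio R = 1 / (1 − e^(−kτ)) = 1 / (1 − 0.6995) = 3.328
Steady-state trough = C₀ × R × e^(−kτ) = 46.2 × 3.328 × 0.6995 = 107.6 mg/L

108 mg/L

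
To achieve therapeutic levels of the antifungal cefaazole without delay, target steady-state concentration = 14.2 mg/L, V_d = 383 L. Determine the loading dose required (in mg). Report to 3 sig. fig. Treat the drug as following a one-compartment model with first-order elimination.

5440 mg

LD = Css × Vd = 14.2 × 383 = 5439 mg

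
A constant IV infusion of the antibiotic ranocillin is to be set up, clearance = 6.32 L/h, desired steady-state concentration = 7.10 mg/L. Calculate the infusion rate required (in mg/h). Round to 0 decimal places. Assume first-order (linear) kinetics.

At steady state, infusion rate R₀ = Css × CL = 7.10 × 6.320 = 44.87 mg/h

45 mg/h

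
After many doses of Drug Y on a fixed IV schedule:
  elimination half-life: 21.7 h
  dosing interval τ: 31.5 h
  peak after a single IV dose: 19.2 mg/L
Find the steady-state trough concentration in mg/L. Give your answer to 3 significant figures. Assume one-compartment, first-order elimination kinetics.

k = ln2 / t½ = 0.693147 / 21.7 = 0.03194 h⁻¹
e^(−kτ) = e^(−0.03194 × 31.5) = 0.3656
Accumulation ratio R = 1 / (1 − e^(−kτ)) = 1 / (1 − 0.3656) = 1.576
Steady-state trough = C₀ × R × e^(−kτ) = 19.2 × 1.576 × 0.3656 = 11.06 mg/L

11.1 mg/L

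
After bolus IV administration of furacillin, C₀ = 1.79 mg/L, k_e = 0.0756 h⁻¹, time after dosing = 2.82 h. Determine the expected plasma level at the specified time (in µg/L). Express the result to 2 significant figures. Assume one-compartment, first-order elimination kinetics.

1400 µg/L

C = C₀ · e^(−k·t) = 1.790 × e^(−0.07560 × 2.82)
  = 1.790 × 0.8080 = 1.446 mg/L
Convert: 1.446 mg/L × 1000 = 1446 µg/L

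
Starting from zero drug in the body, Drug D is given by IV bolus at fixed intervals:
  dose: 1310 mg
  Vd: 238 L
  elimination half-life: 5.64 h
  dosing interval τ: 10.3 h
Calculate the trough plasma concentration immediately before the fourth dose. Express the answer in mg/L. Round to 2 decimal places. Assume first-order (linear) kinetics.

C₀ per dose = Dose / Vd = 1310 / 238 = 5.504 mg/L
k = ln2 / t½ = 0.693147 / 5.64 = 0.1229 h⁻¹
Fraction remaining after one interval: r = e^(−kτ) = e^(−0.1229 × 10.3) = 0.2820
Before dose 4, 3 doses have been given (aged 1τ, 2τ, 3τ).
C_trough = C₀ × (r + r² + … + r^3) = C₀ × r(1−r^3)/(1−r)
        = 5.504 × 0.2820 × (1 − 0.02243) / (1 − 0.2820) = 2.113 mg/L

2.11 mg/L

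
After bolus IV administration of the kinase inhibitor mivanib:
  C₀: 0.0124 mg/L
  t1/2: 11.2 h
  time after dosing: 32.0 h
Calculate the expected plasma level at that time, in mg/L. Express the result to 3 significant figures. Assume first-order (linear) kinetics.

k = ln2 / t½ = 0.693147 / 11.2 = 0.06189 h⁻¹
C = C₀ · e^(−k·t) = 0.01240 × e^(−0.06189 × 32.0)
  = 0.01240 × 0.1380 = 0.001711 mg/L

0.00171 mg/L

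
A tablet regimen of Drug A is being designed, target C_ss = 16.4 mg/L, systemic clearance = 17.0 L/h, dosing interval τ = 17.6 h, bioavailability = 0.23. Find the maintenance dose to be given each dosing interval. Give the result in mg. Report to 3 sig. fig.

21300 mg

At steady state, F × (Dose/τ) = Css × CL.
Dose = Css × CL × τ / F = 16.4 × 17.00 × 17.6 / 0.23 = 21330 mg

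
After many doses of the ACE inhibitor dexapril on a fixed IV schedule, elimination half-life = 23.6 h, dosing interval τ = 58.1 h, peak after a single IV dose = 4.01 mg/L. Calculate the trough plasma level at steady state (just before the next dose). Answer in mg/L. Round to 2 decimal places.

0.89 mg/L

k = ln2 / t½ = 0.693147 / 23.6 = 0.02937 h⁻¹
e^(−kτ) = e^(−0.02937 × 58.1) = 0.1815
Accumulation ratio R = 1 / (1 − e^(−kτ)) = 1 / (1 − 0.1815) = 1.222
Steady-state trough = C₀ × R × e^(−kτ) = 4.01 × 1.222 × 0.1815 = 0.8894 mg/L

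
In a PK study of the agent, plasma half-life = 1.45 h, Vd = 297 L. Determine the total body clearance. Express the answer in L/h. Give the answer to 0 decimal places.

k = ln2 / t½ = 0.693147 / 1.45 = 0.4780 h⁻¹
CL = k × Vd = 0.4780 × 297 = 142.0 L/h

142 L/h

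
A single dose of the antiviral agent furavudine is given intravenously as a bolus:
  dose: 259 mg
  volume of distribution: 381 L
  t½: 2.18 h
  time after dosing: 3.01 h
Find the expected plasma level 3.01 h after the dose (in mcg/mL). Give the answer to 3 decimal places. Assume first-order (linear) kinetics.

C₀ = Dose / Vd = 259.0 / 381 = 0.6798 mg/L
k = ln2 / t½ = 0.693147 / 2.18 = 0.3180 h⁻¹
C = C₀ · e^(−k·t) = 0.6798 × e^(−0.3180 × 3.01)
  = 0.6798 × 0.3840 = 0.2610 mg/L
(0.2610 mg/L = 0.2610 mcg/mL)

0.261 mcg/mL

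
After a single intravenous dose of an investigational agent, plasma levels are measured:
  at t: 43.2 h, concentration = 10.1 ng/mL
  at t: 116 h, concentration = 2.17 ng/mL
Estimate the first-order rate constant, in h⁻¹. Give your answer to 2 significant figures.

k = ln(C₁/C₂) / (t₂ − t₁) = ln(10.1/2.17) / (116 − 43.2)
  = 1.538 / 72.80 = 0.02113 h⁻¹

0.021 h⁻¹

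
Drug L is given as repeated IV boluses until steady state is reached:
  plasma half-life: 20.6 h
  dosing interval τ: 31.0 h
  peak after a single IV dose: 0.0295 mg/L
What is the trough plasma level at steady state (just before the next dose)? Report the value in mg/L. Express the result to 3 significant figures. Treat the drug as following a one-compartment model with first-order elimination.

k = ln2 / t½ = 0.693147 / 20.6 = 0.03365 h⁻¹
e^(−kτ) = e^(−0.03365 × 31.0) = 0.3523
Accumulation ratio R = 1 / (1 − e^(−kτ)) = 1 / (1 − 0.3523) = 1.544
Steady-state trough = C₀ × R × e^(−kτ) = 0.0295 × 1.544 × 0.3523 = 0.01605 mg/L

0.0161 mg/L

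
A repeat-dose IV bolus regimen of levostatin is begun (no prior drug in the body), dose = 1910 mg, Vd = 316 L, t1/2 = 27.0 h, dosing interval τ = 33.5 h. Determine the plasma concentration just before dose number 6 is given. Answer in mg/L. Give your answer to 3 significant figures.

4.37 mg/L

C₀ per dose = Dose / Vd = 1910 / 316 = 6.044 mg/L
k = ln2 / t½ = 0.693147 / 27.0 = 0.02567 h⁻¹
Fraction remaining after one interval: r = e^(−kτ) = e^(−0.02567 × 33.5) = 0.4232
Before dose 6, 5 doses have been given (aged 1τ, 2τ, 3τ, 4τ, 5τ).
C_trough = C₀ × (r + r² + … + r^5) = C₀ × r(1−r^5)/(1−r)
        = 6.044 × 0.4232 × (1 − 0.01357) / (1 − 0.4232) = 4.374 mg/L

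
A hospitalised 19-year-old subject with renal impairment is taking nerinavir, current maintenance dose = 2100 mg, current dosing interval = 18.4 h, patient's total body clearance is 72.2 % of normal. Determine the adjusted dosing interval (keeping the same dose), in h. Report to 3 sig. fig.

25.5 h

To keep the same average steady-state level, dosing rate must scale with clearance.
CL ratio = 72.2 / 100 = 0.7220
New interval (same dose) = 18.4 / 0.7220 = 25.48 h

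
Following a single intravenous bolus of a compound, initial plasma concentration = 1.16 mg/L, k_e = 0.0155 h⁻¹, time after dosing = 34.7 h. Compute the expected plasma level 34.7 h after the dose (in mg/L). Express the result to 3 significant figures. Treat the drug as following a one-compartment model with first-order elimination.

0.677 mg/L

C = C₀ · e^(−k·t) = 1.160 × e^(−0.01550 × 34.7)
  = 1.160 × 0.5840 = 0.6774 mg/L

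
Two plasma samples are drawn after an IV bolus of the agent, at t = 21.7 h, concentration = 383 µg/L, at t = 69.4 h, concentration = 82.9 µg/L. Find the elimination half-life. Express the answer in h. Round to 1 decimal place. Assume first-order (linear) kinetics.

k = ln(C₁/C₂) / (t₂ − t₁) = ln(383/82.9) / (69.4 − 21.7)
  = 1.530 / 47.70 = 0.03208 h⁻¹
t½ = ln2 / k = 0.693147 / 0.03208 = 21.61 h

21.6 h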